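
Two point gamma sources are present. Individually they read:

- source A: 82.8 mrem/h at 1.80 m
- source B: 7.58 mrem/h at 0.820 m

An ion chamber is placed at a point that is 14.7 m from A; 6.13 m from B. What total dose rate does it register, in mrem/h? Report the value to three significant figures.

Each source contributes Iᵢ·(dᵢ/rᵢ)²; contributions add.
A: 82.8 × (1.80/14.7)² = 1.241 mrem/h
B: 7.58 × (0.820/6.13)² = 0.1356 mrem/h
Total = 1.241 + 0.1356 = 1.377 mrem/h.

1.38 mrem/h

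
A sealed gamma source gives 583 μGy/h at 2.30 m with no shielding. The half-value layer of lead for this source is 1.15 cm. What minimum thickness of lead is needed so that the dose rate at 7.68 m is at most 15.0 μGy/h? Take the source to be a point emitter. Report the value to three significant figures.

At 7.68 m, distance alone gives 583 × (2.30/7.68)² = 583 × 0.08969 = 52.29 μGy/h.
Further attenuation needed: 52.29/15.0 = 3.486.
n = log₂(3.486) = 1.802 half-value layers.
Thickness = 1.802 × 1.15 cm = 2.072 cm.

2.07 cm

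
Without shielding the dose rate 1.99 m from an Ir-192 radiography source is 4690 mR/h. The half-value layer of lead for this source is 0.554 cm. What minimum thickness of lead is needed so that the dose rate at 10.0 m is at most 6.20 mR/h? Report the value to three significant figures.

2.72 cm

At 10.0 m, distance alone gives 4690 × (1.99/10.0)² = 4690 × 0.03960 = 185.7 mR/h.
Further attenuation needed: 185.7/6.20 = 29.95.
n = log₂(29.95) = 4.904 half-value layers.
Thickness = 4.904 × 0.554 cm = 2.717 cm.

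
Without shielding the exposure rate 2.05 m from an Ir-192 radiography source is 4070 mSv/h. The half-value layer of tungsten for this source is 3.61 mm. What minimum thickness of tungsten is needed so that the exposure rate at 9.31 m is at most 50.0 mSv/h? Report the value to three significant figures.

At 9.31 m, distance alone gives 4070 × (2.05/9.31)² = 4070 × 0.04849 = 197.4 mSv/h.
Further attenuation needed: 197.4/50.0 = 3.948.
n = log₂(3.948) = 1.981 half-value layers.
Thickness = 1.981 × 3.61 mm = 7.151 mm.

7.15 mm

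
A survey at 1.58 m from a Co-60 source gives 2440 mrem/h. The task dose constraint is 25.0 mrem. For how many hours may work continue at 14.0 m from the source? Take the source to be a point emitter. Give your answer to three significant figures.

0.804 h

Applying the 1/r² law, rate at 14.0 m:
2440 × (1.58/14.0)² = 2440 × 0.01274 = 31.09 mrem/h.
Stay time = 25.0 mrem ÷ 31.09 mrem/h = 0.8041 h.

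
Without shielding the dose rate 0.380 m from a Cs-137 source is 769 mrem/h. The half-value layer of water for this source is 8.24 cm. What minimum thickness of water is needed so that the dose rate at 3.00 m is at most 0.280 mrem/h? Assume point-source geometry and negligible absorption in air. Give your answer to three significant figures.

At 3.00 m, distance alone gives 769 × (0.380/3.00)² = 769 × 0.01604 = 12.33 mrem/h.
Further attenuation needed: 12.33/0.280 = 44.04.
n = log₂(44.04) = 5.461 half-value layers.
Thickness = 5.461 × 8.24 cm = 45.00 cm.

45.0 cm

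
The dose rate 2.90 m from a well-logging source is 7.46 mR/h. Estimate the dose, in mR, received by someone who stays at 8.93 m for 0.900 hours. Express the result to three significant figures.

0.708 mR

Since intensity falls as 1/r², rate at 8.93 m:
(2.90/8.93)² = 0.1055, so 7.46 × 0.1055 = 0.7870 mR/h.
Dose = rate × time = 0.7870 mR/h × 0.9000 h = 0.7083 mR.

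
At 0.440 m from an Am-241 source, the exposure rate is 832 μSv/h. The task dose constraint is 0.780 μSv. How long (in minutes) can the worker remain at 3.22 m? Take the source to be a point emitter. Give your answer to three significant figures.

Intensity scales as (d₁/d₂)², so rate at 3.22 m:
832 × (0.440/3.22)² = 832 × 0.01867 = 15.53 μSv/h.
Stay time = 0.780 μSv ÷ 15.53 μSv/h = 0.05023 h = 3.014 min.

3.01 min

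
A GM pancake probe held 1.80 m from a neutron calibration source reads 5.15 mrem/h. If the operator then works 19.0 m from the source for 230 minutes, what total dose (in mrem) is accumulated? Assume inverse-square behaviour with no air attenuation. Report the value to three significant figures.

Intensity scales as (d₁/d₂)², so rate at 19.0 m:
5.15 × (1.80/19.0)² = 5.15 × 0.008975 = 0.04622 mrem/h.
Dose = rate × time = 0.04622 mrem/h × 3.833 h = 0.1772 mrem.

0.177 mrem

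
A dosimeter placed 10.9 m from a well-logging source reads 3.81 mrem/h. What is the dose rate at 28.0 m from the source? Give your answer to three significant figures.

0.577 mrem/h

Intensity scales as (d₁/d₂)², so scaling from 10.9 m to 28.0 m:
3.81 × (10.9/28.0)² = 3.81 × 0.1515 = 0.5772 mrem/h.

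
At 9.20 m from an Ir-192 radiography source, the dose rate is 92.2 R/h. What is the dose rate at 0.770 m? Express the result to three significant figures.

Intensity scales as (d₁/d₂)², so the rate at 0.770 m is
(9.20/0.770)² = 142.8, so 92.2 × 142.8 = 13170 R/h.

13200 R/h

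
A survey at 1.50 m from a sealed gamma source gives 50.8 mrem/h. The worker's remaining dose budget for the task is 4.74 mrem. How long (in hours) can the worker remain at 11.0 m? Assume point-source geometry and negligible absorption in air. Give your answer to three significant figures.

5.02 h

Intensity scales as (d₁/d₂)², so rate at 11.0 m:
50.8 × (1.50/11.0)² = 50.8 × 0.01860 = 0.9449 mrem/h.
Stay time = 4.74 mrem ÷ 0.9449 mrem/h = 5.016 h.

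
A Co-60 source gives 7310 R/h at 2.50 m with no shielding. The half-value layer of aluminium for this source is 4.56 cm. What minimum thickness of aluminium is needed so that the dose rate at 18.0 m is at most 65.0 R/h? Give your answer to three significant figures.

At 18.0 m, distance alone gives 7310 × (2.50/18.0)² = 7310 × 0.01929 = 141.0 R/h.
Further attenuation needed: 141.0/65.0 = 2.169.
n = log₂(2.169) = 1.117 half-value layers.
Thickness = 1.117 × 4.56 cm = 5.094 cm.

5.09 cm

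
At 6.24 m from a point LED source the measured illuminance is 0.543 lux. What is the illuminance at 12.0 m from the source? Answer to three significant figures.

0.147 lux

Applying the 1/r² law, scaling from 6.24 m to 12.0 m:
(6.24/12.0)² = 0.2704, so 0.543 × 0.2704 = 0.1468 lux.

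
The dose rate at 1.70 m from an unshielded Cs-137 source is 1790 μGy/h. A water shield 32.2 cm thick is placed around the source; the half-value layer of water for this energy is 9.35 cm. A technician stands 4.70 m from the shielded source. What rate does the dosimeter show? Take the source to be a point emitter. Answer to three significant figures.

21.5 μGy/h

Distance alone: (1.70/4.70)² = 0.1308, so 1790 × 0.1308 = 234.1 μGy/h.
Shield: 32.2/9.35 = 3.444 half-value layers → attenuation 2^(−3.444) = 0.09189.
Combined: 234.1 × 0.09189 = 21.51 μGy/h.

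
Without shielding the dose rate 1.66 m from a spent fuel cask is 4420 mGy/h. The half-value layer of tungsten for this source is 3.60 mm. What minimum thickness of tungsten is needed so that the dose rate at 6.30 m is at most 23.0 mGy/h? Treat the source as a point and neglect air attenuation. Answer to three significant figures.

At 6.30 m, distance alone gives (1.66/6.30)² = 0.06943, so 4420 × 0.06943 = 306.9 mGy/h.
Further attenuation needed: 306.9/23.0 = 13.34.
n = log₂(13.34) = 3.738 half-value layers.
Thickness = 3.738 × 3.60 mm = 13.46 mm.

13.5 mm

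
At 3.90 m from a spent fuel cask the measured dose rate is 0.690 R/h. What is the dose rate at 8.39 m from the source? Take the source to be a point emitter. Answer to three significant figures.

0.149 R/h

Since intensity falls as 1/r², scaling from 3.90 m to 8.39 m:
0.690 × (3.90/8.39)² = 0.690 × 0.2161 = 0.1491 R/h.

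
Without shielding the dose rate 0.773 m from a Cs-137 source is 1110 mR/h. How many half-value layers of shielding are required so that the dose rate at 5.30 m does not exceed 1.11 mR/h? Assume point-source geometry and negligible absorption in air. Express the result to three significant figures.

4.41 half-value layers

At 5.30 m, distance alone gives (0.773/5.30)² = 0.02127, so 1110 × 0.02127 = 23.61 mR/h.
Further attenuation needed: 23.61/1.11 = 21.27.
n = log₂(21.27) = 4.411 half-value layers.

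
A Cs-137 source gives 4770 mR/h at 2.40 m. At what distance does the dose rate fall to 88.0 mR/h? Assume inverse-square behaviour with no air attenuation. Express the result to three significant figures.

17.7 m

Applying the 1/r² law, d₂ = d₁·√(I₁/I₂).
I₁/I₂ = 4770/88.0 = 54.20, so d₂ = 2.40 × √54.20 = 17.67 m.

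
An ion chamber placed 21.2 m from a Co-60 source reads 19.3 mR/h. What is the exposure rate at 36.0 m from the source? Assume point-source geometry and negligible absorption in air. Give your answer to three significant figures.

By the inverse-square law, scaling from 21.2 m to 36.0 m:
19.3 × (21.2/36.0)² = 19.3 × 0.3468 = 6.693 mR/h.

6.69 mR/h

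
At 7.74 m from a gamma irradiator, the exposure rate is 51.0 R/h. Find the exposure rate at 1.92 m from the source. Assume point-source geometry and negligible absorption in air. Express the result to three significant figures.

829 R/h

Using I₁d₁² = I₂d₂², the rate at 1.92 m is
(7.74/1.92)² = 16.25, so 51.0 × 16.25 = 828.8 R/h.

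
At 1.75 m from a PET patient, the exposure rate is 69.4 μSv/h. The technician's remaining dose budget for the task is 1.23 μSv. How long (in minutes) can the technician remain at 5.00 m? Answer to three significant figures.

8.68 min

By the inverse-square law, rate at 5.00 m:
69.4 × (1.75/5.00)² = 69.4 × 0.1225 = 8.502 μSv/h.
Stay time = 1.23 μSv ÷ 8.502 μSv/h = 0.1447 h = 8.682 min.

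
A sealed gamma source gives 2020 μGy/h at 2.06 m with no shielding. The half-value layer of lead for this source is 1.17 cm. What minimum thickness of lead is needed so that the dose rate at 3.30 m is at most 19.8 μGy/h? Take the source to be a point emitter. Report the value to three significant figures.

At 3.30 m, distance alone gives 2020 × (2.06/3.30)² = 2020 × 0.3897 = 787.2 μGy/h.
Further attenuation needed: 787.2/19.8 = 39.76.
n = log₂(39.76) = 5.313 half-value layers.
Thickness = 5.313 × 1.17 cm = 6.216 cm.

6.22 cm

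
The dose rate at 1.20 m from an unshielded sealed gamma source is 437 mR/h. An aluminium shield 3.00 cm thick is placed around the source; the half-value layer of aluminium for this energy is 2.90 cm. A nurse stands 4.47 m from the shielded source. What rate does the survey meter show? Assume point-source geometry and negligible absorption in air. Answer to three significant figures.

15.4 mR/h

Distance alone: 437 × (1.20/4.47)² = 437 × 0.07207 = 31.49 mR/h.
Shield: 3.00/2.90 = 1.034 half-value layers → attenuation 2^(−1.034) = 0.4884.
Combined: 31.49 × 0.4884 = 15.38 mR/h.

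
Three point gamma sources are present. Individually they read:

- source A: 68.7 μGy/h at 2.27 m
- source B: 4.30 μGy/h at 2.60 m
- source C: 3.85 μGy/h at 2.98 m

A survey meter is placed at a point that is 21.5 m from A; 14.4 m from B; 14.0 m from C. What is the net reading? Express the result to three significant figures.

1.08 μGy/h

Each source contributes Iᵢ·(dᵢ/rᵢ)²; contributions add.
A: 68.7 × (2.27/21.5)² = 0.7658 μGy/h
B: 4.30 × (2.60/14.4)² = 0.1402 μGy/h
C: 3.85 × (2.98/14.0)² = 0.1744 μGy/h
Total = 0.7658 + 0.1402 + 0.1744 = 1.080 μGy/h.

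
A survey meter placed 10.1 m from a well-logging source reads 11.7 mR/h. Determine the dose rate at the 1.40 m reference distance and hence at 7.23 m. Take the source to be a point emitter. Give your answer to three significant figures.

609 mR/h; 22.8 mR/h

Since intensity falls as 1/r²,
At 1.40 m: 11.7 × (10.1/1.40)² = 11.7 × 52.05 = 609.0 mR/h
At 7.23 m: 609.0 × (1.40/7.23)² = 609.0 × 0.03750 = 22.84 mR/h.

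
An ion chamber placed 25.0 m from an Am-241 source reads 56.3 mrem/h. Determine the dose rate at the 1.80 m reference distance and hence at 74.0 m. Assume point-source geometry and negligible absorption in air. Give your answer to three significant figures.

Intensity scales as (d₁/d₂)², so
At 1.80 m: 56.3 × (25.0/1.80)² = 56.3 × 192.9 = 10860 mrem/h
At 74.0 m: (1.80/74.0)² = 0.0005917, so 10860 × 0.0005917 = 6.426 mrem/h.

10900 mrem/h; 6.43 mrem/h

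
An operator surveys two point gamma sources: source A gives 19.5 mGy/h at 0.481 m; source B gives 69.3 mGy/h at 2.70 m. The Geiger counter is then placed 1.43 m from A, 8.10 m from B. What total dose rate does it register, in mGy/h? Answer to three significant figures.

By superposition, sum each source's inverse-square contribution:
A: 19.5 × (0.481/1.43)² = 2.206 mGy/h
B: 69.3 × (2.70/8.10)² = 7.700 mGy/h
Total = 2.206 + 7.700 = 9.906 mGy/h.

9.91 mGy/h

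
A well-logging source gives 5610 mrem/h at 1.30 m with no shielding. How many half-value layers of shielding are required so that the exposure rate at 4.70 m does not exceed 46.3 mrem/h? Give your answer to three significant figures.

3.21 half-value layers

At 4.70 m, distance alone gives 5610 × (1.30/4.70)² = 5610 × 0.07651 = 429.2 mrem/h.
Further attenuation needed: 429.2/46.3 = 9.270.
n = log₂(9.270) = 3.213 half-value layers.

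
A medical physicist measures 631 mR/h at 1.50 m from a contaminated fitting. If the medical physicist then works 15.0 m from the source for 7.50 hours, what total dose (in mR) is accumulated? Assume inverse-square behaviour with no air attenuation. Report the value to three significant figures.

Since intensity falls as 1/r², rate at 15.0 m:
(1.50/15.0)² = 0.01000, so 631 × 0.01000 = 6.310 mR/h.
Dose = rate × time = 6.310 mR/h × 7.500 h = 47.32 mR.

47.3 mR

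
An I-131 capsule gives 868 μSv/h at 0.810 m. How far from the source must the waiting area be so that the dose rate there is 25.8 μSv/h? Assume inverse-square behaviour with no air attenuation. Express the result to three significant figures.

4.70 m

By the inverse-square law, d₂ = d₁·√(I₁/I₂).
I₁/I₂ = 868/25.8 = 33.64, so d₂ = 0.810 × √33.64 = 4.698 m.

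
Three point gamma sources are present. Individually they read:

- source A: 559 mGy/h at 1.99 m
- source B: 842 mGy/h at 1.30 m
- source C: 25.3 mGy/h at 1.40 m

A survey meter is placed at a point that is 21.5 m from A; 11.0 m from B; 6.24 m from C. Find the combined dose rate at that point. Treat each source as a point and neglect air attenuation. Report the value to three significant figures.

17.8 mGy/h

By superposition, sum each source's inverse-square contribution:
A: 559 × (1.99/21.5)² = 4.789 mGy/h
B: 842 × (1.30/11.0)² = 11.76 mGy/h
C: 25.3 × (1.40/6.24)² = 1.274 mGy/h
Total = 4.789 + 11.76 + 1.274 = 17.82 mGy/h.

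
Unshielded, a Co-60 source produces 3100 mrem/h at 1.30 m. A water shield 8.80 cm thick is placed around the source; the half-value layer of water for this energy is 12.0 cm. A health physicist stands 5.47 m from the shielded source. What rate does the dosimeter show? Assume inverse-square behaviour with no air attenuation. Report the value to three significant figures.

Distance alone: 3100 × (1.30/5.47)² = 3100 × 0.05648 = 175.1 mrem/h.
Shield: 8.80/12.0 = 0.7333 half-value layers → attenuation 2^(−0.7333) = 0.6015.
Combined: 175.1 × 0.6015 = 105.3 mrem/h.

105 mrem/h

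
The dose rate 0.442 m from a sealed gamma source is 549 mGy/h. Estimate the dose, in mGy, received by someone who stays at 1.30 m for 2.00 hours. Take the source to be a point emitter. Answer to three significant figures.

127 mGy

Applying the 1/r² law, rate at 1.30 m:
(0.442/1.30)² = 0.1156, so 549 × 0.1156 = 63.46 mGy/h.
Dose = rate × time = 63.46 mGy/h × 2.000 h = 126.9 mGy.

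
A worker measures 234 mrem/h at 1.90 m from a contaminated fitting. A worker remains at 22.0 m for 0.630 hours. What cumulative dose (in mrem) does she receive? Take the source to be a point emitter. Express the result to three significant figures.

Intensity scales as (d₁/d₂)², so rate at 22.0 m:
234 × (1.90/22.0)² = 234 × 0.007459 = 1.745 mrem/h.
Dose = rate × time = 1.745 mrem/h × 0.6300 h = 1.099 mrem.

1.10 mrem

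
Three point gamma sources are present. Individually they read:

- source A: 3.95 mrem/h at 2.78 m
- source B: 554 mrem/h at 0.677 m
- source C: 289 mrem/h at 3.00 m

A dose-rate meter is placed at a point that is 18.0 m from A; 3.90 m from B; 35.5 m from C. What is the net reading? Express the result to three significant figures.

18.9 mrem/h

By superposition, sum each source's inverse-square contribution:
A: 3.95 × (2.78/18.0)² = 0.09422 mrem/h
B: 554 × (0.677/3.90)² = 16.69 mrem/h
C: 289 × (3.00/35.5)² = 2.064 mrem/h
Total = 0.09422 + 16.69 + 2.064 = 18.85 mrem/h.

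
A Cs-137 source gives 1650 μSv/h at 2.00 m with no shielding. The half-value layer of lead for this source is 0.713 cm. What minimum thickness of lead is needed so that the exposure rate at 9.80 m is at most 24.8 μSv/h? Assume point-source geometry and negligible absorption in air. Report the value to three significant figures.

1.05 cm

At 9.80 m, distance alone gives (2.00/9.80)² = 0.04165, so 1650 × 0.04165 = 68.72 μSv/h.
Further attenuation needed: 68.72/24.8 = 2.771.
n = log₂(2.771) = 1.470 half-value layers.
Thickness = 1.470 × 0.713 cm = 1.048 cm.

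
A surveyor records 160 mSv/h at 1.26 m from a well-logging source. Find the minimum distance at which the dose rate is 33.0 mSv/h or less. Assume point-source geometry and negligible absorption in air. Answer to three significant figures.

Using I₁d₁² = I₂d₂², d₂ = d₁·√(I₁/I₂).
I₁/I₂ = 160/33.0 = 4.848, so d₂ = 1.26 × √4.848 = 2.774 m.

2.77 m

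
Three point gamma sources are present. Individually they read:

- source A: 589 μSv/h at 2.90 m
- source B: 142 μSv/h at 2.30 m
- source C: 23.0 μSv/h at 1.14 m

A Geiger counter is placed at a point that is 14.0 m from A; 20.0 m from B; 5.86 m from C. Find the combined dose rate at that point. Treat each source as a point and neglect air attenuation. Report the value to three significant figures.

By superposition, sum each source's inverse-square contribution:
A: 589 × (2.90/14.0)² = 25.27 μSv/h
B: 142 × (2.30/20.0)² = 1.878 μSv/h
C: 23.0 × (1.14/5.86)² = 0.8704 μSv/h
Total = 25.27 + 1.878 + 0.8704 = 28.02 μSv/h.

28.0 μSv/h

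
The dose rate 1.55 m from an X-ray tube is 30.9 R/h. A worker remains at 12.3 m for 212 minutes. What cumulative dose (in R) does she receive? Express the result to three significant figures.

Using I₁d₁² = I₂d₂², rate at 12.3 m:
30.9 × (1.55/12.3)² = 30.9 × 0.01588 = 0.4907 R/h.
Dose = rate × time = 0.4907 R/h × 3.533 h = 1.734 R.

1.73 R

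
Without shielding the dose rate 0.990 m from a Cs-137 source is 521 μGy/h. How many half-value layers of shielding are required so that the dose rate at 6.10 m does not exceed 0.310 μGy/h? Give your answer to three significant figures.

At 6.10 m, distance alone gives 521 × (0.990/6.10)² = 521 × 0.02634 = 13.72 μGy/h.
Further attenuation needed: 13.72/0.310 = 44.26.
n = log₂(44.26) = 5.468 half-value layers.

5.47 half-value layers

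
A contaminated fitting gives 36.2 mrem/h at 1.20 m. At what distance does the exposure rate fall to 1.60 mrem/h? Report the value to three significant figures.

5.71 m

Applying the 1/r² law, d₂ = d₁·√(I₁/I₂).
I₁/I₂ = 36.2/1.60 = 22.62, so d₂ = 1.20 × √22.62 = 5.707 m.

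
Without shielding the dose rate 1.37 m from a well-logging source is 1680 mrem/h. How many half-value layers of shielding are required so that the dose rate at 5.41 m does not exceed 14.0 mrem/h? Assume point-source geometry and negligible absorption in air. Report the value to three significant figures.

2.94 half-value layers

At 5.41 m, distance alone gives 1680 × (1.37/5.41)² = 1680 × 0.06413 = 107.7 mrem/h.
Further attenuation needed: 107.7/14.0 = 7.693.
n = log₂(7.693) = 2.944 half-value layers.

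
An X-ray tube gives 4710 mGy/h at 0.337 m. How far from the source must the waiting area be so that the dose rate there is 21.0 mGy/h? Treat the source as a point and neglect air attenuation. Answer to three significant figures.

5.05 m

Intensity scales as (d₁/d₂)², so d₂ = d₁·√(I₁/I₂).
I₁/I₂ = 4710/21.0 = 224.3, so d₂ = 0.337 × √224.3 = 5.047 m.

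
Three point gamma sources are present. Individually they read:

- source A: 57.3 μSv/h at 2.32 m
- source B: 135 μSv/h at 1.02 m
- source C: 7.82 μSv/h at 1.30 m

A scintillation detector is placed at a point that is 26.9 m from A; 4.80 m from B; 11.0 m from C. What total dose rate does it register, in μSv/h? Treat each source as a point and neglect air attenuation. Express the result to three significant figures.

Each source contributes Iᵢ·(dᵢ/rᵢ)²; contributions add.
A: 57.3 × (2.32/26.9)² = 0.4262 μSv/h
B: 135 × (1.02/4.80)² = 6.096 μSv/h
C: 7.82 × (1.30/11.0)² = 0.1092 μSv/h
Total = 0.4262 + 6.096 + 0.1092 = 6.631 μSv/h.

6.63 μSv/h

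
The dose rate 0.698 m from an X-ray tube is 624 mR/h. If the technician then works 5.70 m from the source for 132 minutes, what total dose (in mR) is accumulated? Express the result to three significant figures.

20.6 mR

Intensity scales as (d₁/d₂)², so rate at 5.70 m:
(0.698/5.70)² = 0.01500, so 624 × 0.01500 = 9.360 mR/h.
Dose = rate × time = 9.360 mR/h × 2.200 h = 20.59 mR.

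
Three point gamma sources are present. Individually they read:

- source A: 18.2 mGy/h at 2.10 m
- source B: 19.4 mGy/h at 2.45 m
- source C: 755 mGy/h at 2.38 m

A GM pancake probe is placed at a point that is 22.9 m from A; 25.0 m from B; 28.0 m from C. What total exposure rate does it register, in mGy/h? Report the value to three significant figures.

By superposition, sum each source's inverse-square contribution:
A: 18.2 × (2.10/22.9)² = 0.1531 mGy/h
B: 19.4 × (2.45/25.0)² = 0.1863 mGy/h
C: 755 × (2.38/28.0)² = 5.455 mGy/h
Total = 0.1531 + 0.1863 + 5.455 = 5.794 mGy/h.

5.79 mGy/h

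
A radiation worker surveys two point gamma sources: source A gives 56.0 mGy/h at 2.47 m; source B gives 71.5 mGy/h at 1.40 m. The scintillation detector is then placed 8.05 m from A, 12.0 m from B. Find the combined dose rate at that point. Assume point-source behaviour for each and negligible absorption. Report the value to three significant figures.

6.25 mGy/h

By superposition, sum each source's inverse-square contribution:
A: 56.0 × (2.47/8.05)² = 5.272 mGy/h
B: 71.5 × (1.40/12.0)² = 0.9732 mGy/h
Total = 5.272 + 0.9732 = 6.245 mGy/h.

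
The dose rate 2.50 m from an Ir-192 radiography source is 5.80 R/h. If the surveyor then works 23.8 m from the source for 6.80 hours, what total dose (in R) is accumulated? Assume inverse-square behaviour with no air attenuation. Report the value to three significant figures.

0.435 R

Applying the 1/r² law, rate at 23.8 m:
5.80 × (2.50/23.8)² = 5.80 × 0.01103 = 0.06397 R/h.
Dose = rate × time = 0.06397 R/h × 6.800 h = 0.4350 R.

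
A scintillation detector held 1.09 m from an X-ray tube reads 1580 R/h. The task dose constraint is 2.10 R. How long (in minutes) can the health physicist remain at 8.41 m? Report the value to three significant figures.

4.75 min

Since intensity falls as 1/r², rate at 8.41 m:
1580 × (1.09/8.41)² = 1580 × 0.01680 = 26.54 R/h.
Stay time = 2.10 R ÷ 26.54 R/h = 0.07913 h = 4.748 min.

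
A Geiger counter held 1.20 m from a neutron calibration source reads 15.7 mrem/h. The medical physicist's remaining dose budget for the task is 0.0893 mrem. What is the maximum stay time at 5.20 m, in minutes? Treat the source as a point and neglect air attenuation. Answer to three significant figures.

6.41 min

Intensity scales as (d₁/d₂)², so rate at 5.20 m:
15.7 × (1.20/5.20)² = 15.7 × 0.05325 = 0.8360 mrem/h.
Stay time = 0.0893 mrem ÷ 0.8360 mrem/h = 0.1068 h = 6.408 min.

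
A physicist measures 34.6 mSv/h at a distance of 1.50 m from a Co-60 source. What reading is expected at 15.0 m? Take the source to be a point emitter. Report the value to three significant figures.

0.346 mSv/h

Applying the 1/r² law, the rate at 15.0 m is
34.6 × (1.50/15.0)² = 34.6 × 0.01000 = 0.3460 mSv/h.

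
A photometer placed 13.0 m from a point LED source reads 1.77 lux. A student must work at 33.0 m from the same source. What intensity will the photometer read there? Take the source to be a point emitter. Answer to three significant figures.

0.275 lux

Intensity scales as (d₁/d₂)², so scaling from 13.0 m to 33.0 m:
1.77 × (13.0/33.0)² = 1.77 × 0.1552 = 0.2747 lux.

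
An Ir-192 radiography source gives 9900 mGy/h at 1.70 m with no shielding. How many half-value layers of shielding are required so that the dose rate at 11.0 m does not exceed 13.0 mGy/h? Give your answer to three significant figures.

At 11.0 m, distance alone gives 9900 × (1.70/11.0)² = 9900 × 0.02388 = 236.4 mGy/h.
Further attenuation needed: 236.4/13.0 = 18.18.
n = log₂(18.18) = 4.184 half-value layers.

4.18 half-value layers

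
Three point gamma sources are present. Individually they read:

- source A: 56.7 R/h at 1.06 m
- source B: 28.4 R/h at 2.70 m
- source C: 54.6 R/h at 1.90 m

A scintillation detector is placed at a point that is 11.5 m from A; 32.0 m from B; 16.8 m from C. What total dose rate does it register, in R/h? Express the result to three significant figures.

Each source contributes Iᵢ·(dᵢ/rᵢ)²; contributions add.
A: 56.7 × (1.06/11.5)² = 0.4817 R/h
B: 28.4 × (2.70/32.0)² = 0.2022 R/h
C: 54.6 × (1.90/16.8)² = 0.6984 R/h
Total = 0.4817 + 0.2022 + 0.6984 = 1.382 R/h.

1.38 R/h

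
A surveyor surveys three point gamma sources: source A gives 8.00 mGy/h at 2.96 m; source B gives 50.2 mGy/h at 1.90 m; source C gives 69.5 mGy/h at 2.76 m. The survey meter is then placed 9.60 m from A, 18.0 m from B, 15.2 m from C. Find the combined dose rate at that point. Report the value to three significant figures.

3.61 mGy/h

By superposition, sum each source's inverse-square contribution:
A: 8.00 × (2.96/9.60)² = 0.7606 mGy/h
B: 50.2 × (1.90/18.0)² = 0.5593 mGy/h
C: 69.5 × (2.76/15.2)² = 2.291 mGy/h
Total = 0.7606 + 0.5593 + 2.291 = 3.611 mGy/h.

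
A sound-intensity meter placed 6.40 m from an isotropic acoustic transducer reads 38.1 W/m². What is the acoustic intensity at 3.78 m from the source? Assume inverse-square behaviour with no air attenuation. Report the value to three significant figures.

109 W/m²

By the inverse-square law, scaling from 6.40 m to 3.78 m:
(6.40/3.78)² = 2.867, so 38.1 × 2.867 = 109.2 W/m².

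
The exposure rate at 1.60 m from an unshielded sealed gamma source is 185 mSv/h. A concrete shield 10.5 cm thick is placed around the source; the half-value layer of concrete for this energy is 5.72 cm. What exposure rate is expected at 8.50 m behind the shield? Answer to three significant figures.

Distance alone: 185 × (1.60/8.50)² = 185 × 0.03543 = 6.555 mSv/h.
Shield: 10.5/5.72 = 1.836 half-value layers → attenuation 2^(−1.836) = 0.2801.
Combined: 6.555 × 0.2801 = 1.836 mSv/h.

1.84 mSv/h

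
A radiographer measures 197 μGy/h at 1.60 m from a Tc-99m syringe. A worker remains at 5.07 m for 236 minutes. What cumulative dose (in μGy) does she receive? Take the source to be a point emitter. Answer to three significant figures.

Intensity scales as (d₁/d₂)², so rate at 5.07 m:
(1.60/5.07)² = 0.09959, so 197 × 0.09959 = 19.62 μGy/h.
Dose = rate × time = 19.62 μGy/h × 3.933 h = 77.17 μGy.

77.2 μGy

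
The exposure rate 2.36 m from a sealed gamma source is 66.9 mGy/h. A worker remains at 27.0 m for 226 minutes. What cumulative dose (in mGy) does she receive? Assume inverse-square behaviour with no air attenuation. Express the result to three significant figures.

By the inverse-square law, rate at 27.0 m:
66.9 × (2.36/27.0)² = 66.9 × 0.007640 = 0.5111 mGy/h.
Dose = rate × time = 0.5111 mGy/h × 3.767 h = 1.925 mGy.

1.93 mGy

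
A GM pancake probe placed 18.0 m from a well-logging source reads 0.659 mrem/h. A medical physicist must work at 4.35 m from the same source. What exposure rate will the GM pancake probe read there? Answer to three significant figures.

11.3 mrem/h

Using I₁d₁² = I₂d₂², scaling from 18.0 m to 4.35 m:
0.659 × (18.0/4.35)² = 0.659 × 17.12 = 11.28 mrem/h.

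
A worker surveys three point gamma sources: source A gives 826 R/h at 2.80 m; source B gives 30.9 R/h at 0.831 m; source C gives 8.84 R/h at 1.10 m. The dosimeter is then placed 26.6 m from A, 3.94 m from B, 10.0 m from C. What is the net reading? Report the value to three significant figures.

By superposition, sum each source's inverse-square contribution:
A: 826 × (2.80/26.6)² = 9.152 R/h
B: 30.9 × (0.831/3.94)² = 1.375 R/h
C: 8.84 × (1.10/10.0)² = 0.1070 R/h
Total = 9.152 + 1.375 + 0.1070 = 10.63 R/h.

10.6 R/h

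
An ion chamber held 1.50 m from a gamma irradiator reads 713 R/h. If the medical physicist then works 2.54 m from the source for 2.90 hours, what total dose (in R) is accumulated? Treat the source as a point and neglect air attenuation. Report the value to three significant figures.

Using I₁d₁² = I₂d₂², rate at 2.54 m:
(1.50/2.54)² = 0.3488, so 713 × 0.3488 = 248.7 R/h.
Dose = rate × time = 248.7 R/h × 2.900 h = 721.2 R.

721 R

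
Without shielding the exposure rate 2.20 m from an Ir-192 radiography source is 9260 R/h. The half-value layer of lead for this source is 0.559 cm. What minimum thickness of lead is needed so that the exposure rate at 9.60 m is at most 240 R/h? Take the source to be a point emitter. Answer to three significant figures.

At 9.60 m, distance alone gives 9260 × (2.20/9.60)² = 9260 × 0.05252 = 486.3 R/h.
Further attenuation needed: 486.3/240 = 2.026.
n = log₂(2.026) = 1.019 half-value layers.
Thickness = 1.019 × 0.559 cm = 0.5696 cm.

0.570 cm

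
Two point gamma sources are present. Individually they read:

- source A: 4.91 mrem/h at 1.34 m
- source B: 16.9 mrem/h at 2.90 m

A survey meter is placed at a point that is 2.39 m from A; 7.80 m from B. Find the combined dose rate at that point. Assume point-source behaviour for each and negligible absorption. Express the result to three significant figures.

By superposition, sum each source's inverse-square contribution:
A: 4.91 × (1.34/2.39)² = 1.543 mrem/h
B: 16.9 × (2.90/7.80)² = 2.336 mrem/h
Total = 1.543 + 2.336 = 3.879 mrem/h.

3.88 mrem/h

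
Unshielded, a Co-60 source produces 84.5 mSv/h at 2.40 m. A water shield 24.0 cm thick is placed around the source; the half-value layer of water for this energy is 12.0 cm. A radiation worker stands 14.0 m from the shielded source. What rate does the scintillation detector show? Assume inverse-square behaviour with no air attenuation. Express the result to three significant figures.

0.621 mSv/h

Distance alone: 84.5 × (2.40/14.0)² = 84.5 × 0.02939 = 2.483 mSv/h.
Shield: 24.0/12.0 = 2.000 half-value layers → attenuation 2^(−2.000) = 0.2500.
Combined: 2.483 × 0.2500 = 0.6208 mSv/h.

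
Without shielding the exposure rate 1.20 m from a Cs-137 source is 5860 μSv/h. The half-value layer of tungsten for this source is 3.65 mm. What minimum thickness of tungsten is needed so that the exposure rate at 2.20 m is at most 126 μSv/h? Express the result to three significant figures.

At 2.20 m, distance alone gives 5860 × (1.20/2.20)² = 5860 × 0.2975 = 1743 μSv/h.
Further attenuation needed: 1743/126 = 13.83.
n = log₂(13.83) = 3.790 half-value layers.
Thickness = 3.790 × 3.65 mm = 13.83 mm.

13.8 mm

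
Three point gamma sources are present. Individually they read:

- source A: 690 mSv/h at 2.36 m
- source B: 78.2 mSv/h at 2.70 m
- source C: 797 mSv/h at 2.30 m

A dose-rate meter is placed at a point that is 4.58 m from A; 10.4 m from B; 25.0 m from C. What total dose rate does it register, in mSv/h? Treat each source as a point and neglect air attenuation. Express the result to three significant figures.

Each source contributes Iᵢ·(dᵢ/rᵢ)²; contributions add.
A: 690 × (2.36/4.58)² = 183.2 mSv/h
B: 78.2 × (2.70/10.4)² = 5.271 mSv/h
C: 797 × (2.30/25.0)² = 6.746 mSv/h
Total = 183.2 + 5.271 + 6.746 = 195.2 mSv/h.

195 mSv/h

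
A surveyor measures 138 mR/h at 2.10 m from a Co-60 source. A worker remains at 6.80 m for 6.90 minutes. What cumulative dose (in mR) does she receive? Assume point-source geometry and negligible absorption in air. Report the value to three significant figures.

1.51 mR

Using I₁d₁² = I₂d₂², rate at 6.80 m:
(2.10/6.80)² = 0.09537, so 138 × 0.09537 = 13.16 mR/h.
Dose = rate × time = 13.16 mR/h × 0.1150 h = 1.513 mR.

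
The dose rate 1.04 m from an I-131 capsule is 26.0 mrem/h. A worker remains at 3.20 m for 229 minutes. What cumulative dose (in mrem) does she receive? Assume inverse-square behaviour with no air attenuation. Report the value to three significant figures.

10.5 mrem

By the inverse-square law, rate at 3.20 m:
26.0 × (1.04/3.20)² = 26.0 × 0.1056 = 2.746 mrem/h.
Dose = rate × time = 2.746 mrem/h × 3.817 h = 10.48 mrem.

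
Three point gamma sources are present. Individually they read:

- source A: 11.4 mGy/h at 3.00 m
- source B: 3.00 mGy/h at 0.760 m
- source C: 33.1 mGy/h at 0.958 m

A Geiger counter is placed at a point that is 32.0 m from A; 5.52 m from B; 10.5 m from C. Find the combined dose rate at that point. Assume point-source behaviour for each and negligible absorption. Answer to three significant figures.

Each source contributes Iᵢ·(dᵢ/rᵢ)²; contributions add.
A: 11.4 × (3.00/32.0)² = 0.1002 mGy/h
B: 3.00 × (0.760/5.52)² = 0.05687 mGy/h
C: 33.1 × (0.958/10.5)² = 0.2755 mGy/h
Total = 0.1002 + 0.05687 + 0.2755 = 0.4326 mGy/h.

0.433 mGy/h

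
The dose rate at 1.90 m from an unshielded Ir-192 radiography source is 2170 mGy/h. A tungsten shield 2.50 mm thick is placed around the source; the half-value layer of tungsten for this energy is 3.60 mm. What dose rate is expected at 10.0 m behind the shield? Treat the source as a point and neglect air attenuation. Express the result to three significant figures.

Distance alone: 2170 × (1.90/10.0)² = 2170 × 0.03610 = 78.34 mGy/h.
Shield: 2.50/3.60 = 0.6944 half-value layers → attenuation 2^(−0.6944) = 0.6180.
Combined: 78.34 × 0.6180 = 48.41 mGy/h.

48.4 mGy/h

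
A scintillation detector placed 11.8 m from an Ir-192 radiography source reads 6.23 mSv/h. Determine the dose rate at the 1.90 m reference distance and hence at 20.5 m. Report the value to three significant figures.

Using I₁d₁² = I₂d₂²,
At 1.90 m: (11.8/1.90)² = 38.57, so 6.23 × 38.57 = 240.3 mSv/h
At 20.5 m: (1.90/20.5)² = 0.008590, so 240.3 × 0.008590 = 2.064 mSv/h.

240 mSv/h; 2.06 mSv/h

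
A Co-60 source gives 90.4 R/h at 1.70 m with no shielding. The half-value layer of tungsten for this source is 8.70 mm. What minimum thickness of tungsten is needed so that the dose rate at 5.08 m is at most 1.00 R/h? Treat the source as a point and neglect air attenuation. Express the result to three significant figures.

At 5.08 m, distance alone gives (1.70/5.08)² = 0.1120, so 90.4 × 0.1120 = 10.12 R/h.
Further attenuation needed: 10.12/1.00 = 10.12.
n = log₂(10.12) = 3.339 half-value layers.
Thickness = 3.339 × 8.70 mm = 29.05 mm.

29.1 mm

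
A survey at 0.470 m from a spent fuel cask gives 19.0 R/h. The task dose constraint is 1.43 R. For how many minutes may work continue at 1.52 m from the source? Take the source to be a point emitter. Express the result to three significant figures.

Using I₁d₁² = I₂d₂², rate at 1.52 m:
19.0 × (0.470/1.52)² = 19.0 × 0.09561 = 1.817 R/h.
Stay time = 1.43 R ÷ 1.817 R/h = 0.7870 h = 47.22 min.

47.2 min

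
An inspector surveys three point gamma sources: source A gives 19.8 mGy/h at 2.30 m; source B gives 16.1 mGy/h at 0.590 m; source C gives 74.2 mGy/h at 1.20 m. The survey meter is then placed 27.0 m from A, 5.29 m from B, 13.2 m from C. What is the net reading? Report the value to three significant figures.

By superposition, sum each source's inverse-square contribution:
A: 19.8 × (2.30/27.0)² = 0.1437 mGy/h
B: 16.1 × (0.590/5.29)² = 0.2003 mGy/h
C: 74.2 × (1.20/13.2)² = 0.6132 mGy/h
Total = 0.1437 + 0.2003 + 0.6132 = 0.9572 mGy/h.

0.957 mGy/h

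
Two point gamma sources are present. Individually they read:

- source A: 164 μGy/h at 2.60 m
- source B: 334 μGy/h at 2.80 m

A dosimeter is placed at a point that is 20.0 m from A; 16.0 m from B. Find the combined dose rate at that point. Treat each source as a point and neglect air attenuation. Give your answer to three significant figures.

13.0 μGy/h

Each source contributes Iᵢ·(dᵢ/rᵢ)²; contributions add.
A: 164 × (2.60/20.0)² = 2.772 μGy/h
B: 334 × (2.80/16.0)² = 10.23 μGy/h
Total = 2.772 + 10.23 = 13.00 μGy/h.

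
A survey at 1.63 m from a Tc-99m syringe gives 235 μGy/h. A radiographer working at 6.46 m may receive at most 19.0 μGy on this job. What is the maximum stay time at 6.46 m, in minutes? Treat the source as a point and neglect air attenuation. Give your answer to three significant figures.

By the inverse-square law, rate at 6.46 m:
(1.63/6.46)² = 0.06367, so 235 × 0.06367 = 14.96 μGy/h.
Stay time = 19.0 μGy ÷ 14.96 μGy/h = 1.270 h = 76.20 min.

76.2 min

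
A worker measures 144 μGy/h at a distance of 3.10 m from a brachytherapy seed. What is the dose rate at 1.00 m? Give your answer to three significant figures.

Using I₁d₁² = I₂d₂², the rate at 1.00 m is
144 × (3.10/1.00)² = 144 × 9.610 = 1384 μGy/h.

1380 μGy/h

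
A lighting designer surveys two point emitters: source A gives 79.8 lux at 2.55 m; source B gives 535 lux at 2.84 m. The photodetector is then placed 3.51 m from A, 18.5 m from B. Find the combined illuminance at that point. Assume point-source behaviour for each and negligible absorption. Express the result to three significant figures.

Each source contributes Iᵢ·(dᵢ/rᵢ)²; contributions add.
A: 79.8 × (2.55/3.51)² = 42.12 lux
B: 535 × (2.84/18.5)² = 12.61 lux
Total = 42.12 + 12.61 = 54.73 lux.

54.7 lux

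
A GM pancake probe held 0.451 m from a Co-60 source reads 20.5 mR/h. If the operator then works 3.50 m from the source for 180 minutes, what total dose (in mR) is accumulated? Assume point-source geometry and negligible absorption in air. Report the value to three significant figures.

1.02 mR

By the inverse-square law, rate at 3.50 m:
20.5 × (0.451/3.50)² = 20.5 × 0.01660 = 0.3403 mR/h.
Dose = rate × time = 0.3403 mR/h × 3.000 h = 1.021 mR.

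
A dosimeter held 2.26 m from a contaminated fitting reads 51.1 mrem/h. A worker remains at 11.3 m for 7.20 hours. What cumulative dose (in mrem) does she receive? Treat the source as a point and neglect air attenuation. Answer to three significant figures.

14.7 mrem

Intensity scales as (d₁/d₂)², so rate at 11.3 m:
(2.26/11.3)² = 0.04000, so 51.1 × 0.04000 = 2.044 mrem/h.
Dose = rate × time = 2.044 mrem/h × 7.200 h = 14.72 mrem.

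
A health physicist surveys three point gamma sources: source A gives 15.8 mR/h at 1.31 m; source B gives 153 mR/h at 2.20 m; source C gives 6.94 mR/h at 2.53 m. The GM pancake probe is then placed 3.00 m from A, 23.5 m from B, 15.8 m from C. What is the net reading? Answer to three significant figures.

4.53 mR/h

Each source contributes Iᵢ·(dᵢ/rᵢ)²; contributions add.
A: 15.8 × (1.31/3.00)² = 3.013 mR/h
B: 153 × (2.20/23.5)² = 1.341 mR/h
C: 6.94 × (2.53/15.8)² = 0.1779 mR/h
Total = 3.013 + 1.341 + 0.1779 = 4.532 mR/h.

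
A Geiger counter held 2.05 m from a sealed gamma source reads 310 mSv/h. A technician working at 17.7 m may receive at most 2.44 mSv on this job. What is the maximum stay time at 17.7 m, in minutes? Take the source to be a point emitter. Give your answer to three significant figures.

Using I₁d₁² = I₂d₂², rate at 17.7 m:
(2.05/17.7)² = 0.01341, so 310 × 0.01341 = 4.157 mSv/h.
Stay time = 2.44 mSv ÷ 4.157 mSv/h = 0.5870 h = 35.22 min.

35.2 min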